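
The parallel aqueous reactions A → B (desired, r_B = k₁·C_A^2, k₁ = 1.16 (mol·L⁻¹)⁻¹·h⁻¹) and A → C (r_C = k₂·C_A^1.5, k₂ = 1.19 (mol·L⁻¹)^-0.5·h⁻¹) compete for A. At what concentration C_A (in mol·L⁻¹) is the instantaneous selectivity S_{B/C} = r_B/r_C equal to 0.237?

0.0591 mol·L⁻¹

S_{B/C} = (k₁/k₂)·C_A^0.5 ⇒ C_A = (S·k₂/k₁)^(2).
= (0.237×1.19/1.16)^(2) = (0.2431)^(2) = 0.0591 mol·L⁻¹.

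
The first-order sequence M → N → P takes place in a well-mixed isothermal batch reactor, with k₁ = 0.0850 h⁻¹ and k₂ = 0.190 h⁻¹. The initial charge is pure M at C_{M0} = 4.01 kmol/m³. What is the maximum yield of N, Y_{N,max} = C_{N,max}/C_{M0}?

For a first-order series the maximum intermediate yield is C_{N,max}/C_{M0} = (k₁/k₂)^[k₂/(k₂−k₁)].
= (0.0850/0.190)^(0.190/(0.190−0.0850)) = (0.4474)^(1.810) = 0.2333.

0.233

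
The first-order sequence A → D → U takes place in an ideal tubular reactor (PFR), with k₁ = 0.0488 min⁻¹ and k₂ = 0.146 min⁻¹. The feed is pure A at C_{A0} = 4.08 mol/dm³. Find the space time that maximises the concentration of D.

11.3 min

The intermediate peaks when r₁ = r₂, i.e. k₁e^(−k₁τ) = k₂e^(−k₂τ), giving τ_opt = ln(k₂/k₁)/(k₂−k₁).
= ln(0.146/0.0488)/(0.146−0.0488) = ln(2.992)/0.09720 = 1.096/0.09720 = 11.3 min.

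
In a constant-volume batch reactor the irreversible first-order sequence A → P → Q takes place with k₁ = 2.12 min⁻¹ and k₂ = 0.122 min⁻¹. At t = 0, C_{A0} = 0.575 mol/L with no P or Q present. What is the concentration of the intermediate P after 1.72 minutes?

Solving the coupled first-order balances gives C_P(t) = [k₁/(k₂−k₁)]·C_{A0}·(e^(−k₁t) − e^(−k₂t)).
e^(−k₁t) = e^(−2.12×1.72) = e^(−3.646) = 0.02608; e^(−k₂t) = e^(−0.2098) = 0.8107.
C_P = 2.12×0.575/(0.122−2.12) × (0.02608−0.8107) = (-0.6101)×(-0.7846) = 0.4787 mol/L.

0.479 mol/L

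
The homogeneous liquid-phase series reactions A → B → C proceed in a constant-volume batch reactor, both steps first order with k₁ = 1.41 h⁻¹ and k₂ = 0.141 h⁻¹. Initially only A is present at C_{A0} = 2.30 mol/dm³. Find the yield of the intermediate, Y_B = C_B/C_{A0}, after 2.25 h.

For first-order series with pure A initially, C_B(t) = k₁C_{A0}/(k₂−k₁)·(e^(−k₁t) − e^(−k₂t)).
e^(−k₁t) = e^(−1.41×2.25) = e^(−3.172) = 0.04190; e^(−k₂t) = e^(−0.3172) = 0.7281.
C_B = 1.41×2.30/(0.141−1.41) × (0.04190−0.7281) = (-2.556)×(-0.6862) = 1.754 mol/dm³.
Y_B = C_B/C_{A0} = 1.754/2.30 = 0.762.

0.762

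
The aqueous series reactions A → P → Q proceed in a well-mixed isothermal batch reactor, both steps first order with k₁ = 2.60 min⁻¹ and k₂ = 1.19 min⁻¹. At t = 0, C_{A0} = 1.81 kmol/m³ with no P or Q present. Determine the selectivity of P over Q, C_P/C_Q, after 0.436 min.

Solving the coupled first-order balances gives C_P(t) = [k₁/(k₂−k₁)]·C_{A0}·(e^(−k₁t) − e^(−k₂t)).
e^(−k₁t) = e^(−2.60×0.436) = e^(−1.134) = 0.3219; e^(−k₂t) = e^(−0.5188) = 0.5952.
C_P = 2.60×1.81/(1.19−2.60) × (0.3219−0.5952) = (-3.338)×(-0.2733) = 0.9123 kmol/m³.
C_A = C_{A0}e^(−k₁t) = 0.5826 kmol/m³, so C_Q = C_{A0}−C_A−C_P = 0.3151 kmol/m³; C_P/C_Q = 2.90.

2.90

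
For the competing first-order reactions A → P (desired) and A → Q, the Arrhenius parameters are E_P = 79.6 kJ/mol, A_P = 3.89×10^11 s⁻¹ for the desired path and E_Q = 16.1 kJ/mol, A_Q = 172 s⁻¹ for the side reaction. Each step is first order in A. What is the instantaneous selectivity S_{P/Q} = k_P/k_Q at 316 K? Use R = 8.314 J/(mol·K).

k_P/k_Q = (A_P/A_Q)·exp[−(E_P−E_Q)/(RT)] = (A_P/A_Q)·exp[(E_Q−E_P)/(RT)].
(E_Q−E_P)/(RT) = (16.1−79.6)×10³/(8.314×316) = -63500/2627 = -24.17.
k_P/k_Q = (3.89×10^11/172)·exp(-24.17) = 2.262×10^9 × 3.185×10^-11 = 0.0720.
Since E_P > E_Q, raising the temperature improves selectivity toward P.

0.0720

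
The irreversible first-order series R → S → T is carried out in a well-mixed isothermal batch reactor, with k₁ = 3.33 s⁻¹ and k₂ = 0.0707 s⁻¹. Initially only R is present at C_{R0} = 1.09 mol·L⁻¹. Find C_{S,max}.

1.00 mol·L⁻¹

At the optimum, C_{S,max}/C_{R0} = (k₁/k₂)^[k₂/(k₂−k₁)].
= (3.33/0.0707)^(0.0707/(0.0707−3.33)) = (47.10)^(-0.02169) = 0.9198.
C_{S,max} = 0.9198×1.09 = 1.00 mol·L⁻¹.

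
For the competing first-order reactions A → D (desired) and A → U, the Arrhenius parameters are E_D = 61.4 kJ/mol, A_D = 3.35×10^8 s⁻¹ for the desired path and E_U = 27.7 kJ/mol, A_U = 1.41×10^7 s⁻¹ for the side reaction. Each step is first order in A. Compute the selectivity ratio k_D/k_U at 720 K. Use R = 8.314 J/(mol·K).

0.0853

With equal orders, S_{D/U} = k_D/k_U = (A_D/A_U)·exp[(E_U−E_D)/(RT)].
(E_U−E_D)/(RT) = (27.7−61.4)×10³/(8.314×720) = -33700/5986 = -5.630.
k_D/k_U = (3.35×10^8/1.41×10^7)·exp(-5.630) = 23.76 × 0.003590 = 0.0853.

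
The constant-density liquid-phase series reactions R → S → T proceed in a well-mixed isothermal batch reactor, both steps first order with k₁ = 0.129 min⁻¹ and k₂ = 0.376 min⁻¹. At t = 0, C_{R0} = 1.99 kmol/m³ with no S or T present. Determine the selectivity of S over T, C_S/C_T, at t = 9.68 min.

0.236

The intermediate concentration in a first-order A→B→C sequence is C_S = k₁C_{R0}(e^(−k₁t) − e^(−k₂t))/(k₂−k₁).
e^(−k₁t) = e^(−0.129×9.68) = e^(−1.249) = 0.2869; e^(−k₂t) = e^(−3.640) = 0.02626.
C_S = 0.129×1.99/(0.376−0.129) × (0.2869−0.02626) = 1.039×0.2606 = 0.2709 kmol/m³.
C_R = C_{R0}e^(−k₁t) = 0.5709 kmol/m³, so C_T = C_{R0}−C_R−C_S = 1.148 kmol/m³; C_S/C_T = 0.236.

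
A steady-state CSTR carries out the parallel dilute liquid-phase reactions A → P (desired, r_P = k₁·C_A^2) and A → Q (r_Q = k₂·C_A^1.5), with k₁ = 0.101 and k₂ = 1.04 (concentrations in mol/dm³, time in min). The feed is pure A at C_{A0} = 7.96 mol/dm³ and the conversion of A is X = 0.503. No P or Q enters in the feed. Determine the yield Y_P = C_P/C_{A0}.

0.0814

Exit C_A = C_{A0}(1−X) = 7.96×0.497 = 3.956 mol/dm³.
A CSTR operates uniformly at the exit composition, giving r_P = 1.581 and r_Q = 8.183 (each k·C_A^n at C_A = 3.956).
Fraction of consumed A going to P: r_P/(r_P+r_Q) = 0.1619.
C_P = 0.1619·C_{A0}·X = 0.1619×7.96×0.503 = 0.648 mol/dm³; Y_P = C_P/C_{A0} = 0.0814.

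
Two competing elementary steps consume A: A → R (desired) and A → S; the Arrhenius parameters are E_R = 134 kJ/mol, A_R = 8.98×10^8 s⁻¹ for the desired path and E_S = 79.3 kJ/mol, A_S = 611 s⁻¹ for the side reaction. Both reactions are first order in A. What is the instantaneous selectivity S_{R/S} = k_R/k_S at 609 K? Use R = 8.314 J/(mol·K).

Since both paths have the same order in A, the concentration cancels and S_{R/S} = k_R/k_S = (A_R/A_S)·exp[(E_S−E_R)/(RT)].
(E_S−E_R)/(RT) = (79.3−134)×10³/(8.314×609) = -54700/5063 = -10.80.
k_R/k_S = (8.98×10^8/611)·exp(-10.80) = 1.470×10^6 × 2.033×10^-5 = 29.9.
Since E_R > E_S, raising the temperature improves selectivity toward R.

29.9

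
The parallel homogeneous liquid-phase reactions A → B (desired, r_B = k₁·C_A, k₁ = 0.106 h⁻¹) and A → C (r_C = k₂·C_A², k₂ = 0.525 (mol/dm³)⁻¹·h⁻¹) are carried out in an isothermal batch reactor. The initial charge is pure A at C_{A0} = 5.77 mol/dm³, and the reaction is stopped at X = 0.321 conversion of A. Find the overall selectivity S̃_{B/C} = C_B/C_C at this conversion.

C_A = C_{A0}(1−X) = 3.918 mol/dm³.
Along a PFR/batch, dC_B/dC_A = −r_B/(r_B+r_C) = −k₁/(k₁+k₂·C_A).
Integrating from C_{A0} to C_A: C_B = (0.106/0.525)·ln[(0.106+0.525·5.77)/(0.106+0.525·3.92)] = 0.2019·ln(3.135/2.163) = 0.07496 mol/dm³.
C_C = (C_{A0}−C_A)−C_B = 1.777 mol/dm³; S̃_{B/C} = 0.07496/1.777 = 0.0422.

0.0422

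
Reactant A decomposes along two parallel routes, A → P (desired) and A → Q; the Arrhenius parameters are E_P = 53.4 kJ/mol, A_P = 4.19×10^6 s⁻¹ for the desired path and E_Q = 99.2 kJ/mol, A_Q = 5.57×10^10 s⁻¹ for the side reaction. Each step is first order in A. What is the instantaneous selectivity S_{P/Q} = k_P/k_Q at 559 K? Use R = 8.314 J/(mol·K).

1.43

With equal orders, S_{P/Q} = k_P/k_Q = (A_P/A_Q)·exp[(E_Q−E_P)/(RT)].
(E_Q−E_P)/(RT) = (99.2−53.4)×10³/(8.314×559) = 45800/4648 = 9.855.
k_P/k_Q = (4.19×10^6/5.57×10^10)·exp(9.855) = 7.522×10^-5 × 19048 = 1.43.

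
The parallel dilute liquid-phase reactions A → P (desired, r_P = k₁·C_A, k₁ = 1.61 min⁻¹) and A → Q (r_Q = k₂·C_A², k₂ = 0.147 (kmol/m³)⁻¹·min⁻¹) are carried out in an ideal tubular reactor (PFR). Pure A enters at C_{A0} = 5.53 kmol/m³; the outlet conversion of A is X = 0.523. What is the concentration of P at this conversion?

C_A = C_{A0}(1−X) = 2.638 kmol/m³.
Along a PFR/batch, dC_P/dC_A = −r_P/(r_P+r_Q) = −k₁/(k₁+k₂·C_A).
Integrating from C_{A0} to C_A: C_P = (1.61/0.147)·ln[(1.61+0.147·5.53)/(1.61+0.147·2.64)] = 10.95·ln(2.423/1.998) = 2.113 kmol/m³.

2.11 kmol/m³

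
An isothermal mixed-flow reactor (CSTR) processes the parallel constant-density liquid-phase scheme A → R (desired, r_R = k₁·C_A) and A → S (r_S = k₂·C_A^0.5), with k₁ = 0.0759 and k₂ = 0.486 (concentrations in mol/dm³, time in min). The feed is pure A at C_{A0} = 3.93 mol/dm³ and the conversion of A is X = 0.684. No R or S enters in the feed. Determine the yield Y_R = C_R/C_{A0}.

0.101

Exit C_A = C_{A0}(1−X) = 3.93×0.316 = 1.242 mol/dm³.
A CSTR operates uniformly at the exit composition, giving r_R = 0.09426 and r_S = 0.5416 (each k·C_A^n at C_A = 1.242).
Fraction of consumed A going to R: r_R/(r_R+r_S) = 0.1482.
C_R = 0.1482·C_{A0}·X = 0.1482×3.93×0.684 = 0.398 mol/dm³; Y_R = C_R/C_{A0} = 0.101.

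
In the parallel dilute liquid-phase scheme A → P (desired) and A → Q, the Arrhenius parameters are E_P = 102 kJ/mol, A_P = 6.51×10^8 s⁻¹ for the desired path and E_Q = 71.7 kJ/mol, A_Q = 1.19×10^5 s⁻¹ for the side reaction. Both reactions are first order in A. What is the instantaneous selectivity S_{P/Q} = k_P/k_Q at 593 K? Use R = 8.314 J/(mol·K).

11.7

Since both paths have the same order in A, the concentration cancels and S_{P/Q} = k_P/k_Q = (A_P/A_Q)·exp[(E_Q−E_P)/(RT)].
(E_Q−E_P)/(RT) = (71.7−102)×10³/(8.314×593) = -30300/4930 = -6.146.
k_P/k_Q = (6.51×10^8/1.19×10^5)·exp(-6.146) = 5471 × 0.002142 = 11.7.
Since E_P > E_Q, raising the temperature improves selectivity toward P.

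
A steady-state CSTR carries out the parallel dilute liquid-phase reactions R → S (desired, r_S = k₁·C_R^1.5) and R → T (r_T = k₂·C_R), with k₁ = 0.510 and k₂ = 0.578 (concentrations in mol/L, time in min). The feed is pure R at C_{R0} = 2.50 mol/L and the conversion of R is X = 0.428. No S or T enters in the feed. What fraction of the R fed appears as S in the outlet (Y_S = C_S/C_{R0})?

0.220

Exit C_R = C_{R0}(1−X) = 2.50×0.572 = 1.430 mol/L.
Rates in a CSTR are evaluated at the outlet concentration: r_S = 0.510×1.430^1.5 = 0.8721, r_T = 0.578×1.430 = 0.8265.
Fraction of consumed R going to S: r_S/(r_S+r_T) = 0.5134.
C_S = 0.5134·C_{R0}·X = 0.5134×2.50×0.428 = 0.549 mol/L; Y_S = C_S/C_{R0} = 0.220.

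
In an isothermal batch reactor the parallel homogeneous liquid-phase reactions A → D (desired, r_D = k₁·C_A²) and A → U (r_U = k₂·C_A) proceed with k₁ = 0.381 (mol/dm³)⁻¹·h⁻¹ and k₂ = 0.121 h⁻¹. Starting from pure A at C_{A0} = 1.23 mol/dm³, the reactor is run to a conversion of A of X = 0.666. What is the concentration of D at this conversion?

0.580 mol/dm³

C_A = C_{A0}(1−X) = 0.4108 mol/dm³.
Along a PFR/batch, dC_U/dC_A = −r_U/(r_D+r_U) = −k₂/(k₂+k₁·C_A).
Integrating from C_{A0} to C_A: C_U = (0.121/0.381)·ln[(0.121+0.381·1.23)/(0.121+0.381·0.411)] = 0.3176·ln(0.5896/0.2775) = 0.2393 mol/dm³.
Then C_D = (C_{A0}−C_A) − C_U = 0.8192 − 0.2393 = 0.5798 mol/dm³.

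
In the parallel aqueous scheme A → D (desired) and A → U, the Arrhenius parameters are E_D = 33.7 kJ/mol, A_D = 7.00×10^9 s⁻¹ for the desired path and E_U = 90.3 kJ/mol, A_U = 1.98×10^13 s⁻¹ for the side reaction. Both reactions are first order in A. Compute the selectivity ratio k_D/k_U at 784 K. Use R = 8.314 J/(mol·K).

With equal orders, S_{D/U} = k_D/k_U = (A_D/A_U)·exp[(E_U−E_D)/(RT)].
(E_U−E_D)/(RT) = (90.3−33.7)×10³/(8.314×784) = 56600/6518 = 8.683.
k_D/k_U = (7.00×10^9/1.98×10^13)·exp(8.683) = 3.535×10^-4 × 5904 = 2.09.
Since E_D < E_U, lowering the temperature improves selectivity toward D.

2.09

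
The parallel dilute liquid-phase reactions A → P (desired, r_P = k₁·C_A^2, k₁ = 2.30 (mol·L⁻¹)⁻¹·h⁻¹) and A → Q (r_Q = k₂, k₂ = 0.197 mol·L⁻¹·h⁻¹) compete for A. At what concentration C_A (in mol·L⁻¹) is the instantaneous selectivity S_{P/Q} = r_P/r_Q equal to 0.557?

S_{P/Q} = (k₁/k₂)·C_A^2 ⇒ C_A = (S·k₂/k₁)^(0.5).
= (0.557×0.197/2.30)^(0.5) = (0.04771)^(0.5) = 0.218 mol·L⁻¹.

0.218 mol·L⁻¹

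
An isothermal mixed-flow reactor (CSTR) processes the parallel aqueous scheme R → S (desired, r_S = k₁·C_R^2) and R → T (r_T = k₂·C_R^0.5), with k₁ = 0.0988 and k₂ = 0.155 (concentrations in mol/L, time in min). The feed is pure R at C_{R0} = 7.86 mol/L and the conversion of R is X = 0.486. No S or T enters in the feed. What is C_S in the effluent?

Exit C_R = C_{R0}(1−X) = 7.86×0.514 = 4.040 mol/L.
A CSTR operates uniformly at the exit composition, giving r_S = 1.613 and r_T = 0.3115 (each k·C_R^n at C_R = 4.040).
Fraction of consumed R going to S: r_S/(r_S+r_T) = 0.8381.
C_S = 0.8381·C_{R0}·X = 0.8381×7.86×0.486 = 3.20 mol/L.

3.20 mol/L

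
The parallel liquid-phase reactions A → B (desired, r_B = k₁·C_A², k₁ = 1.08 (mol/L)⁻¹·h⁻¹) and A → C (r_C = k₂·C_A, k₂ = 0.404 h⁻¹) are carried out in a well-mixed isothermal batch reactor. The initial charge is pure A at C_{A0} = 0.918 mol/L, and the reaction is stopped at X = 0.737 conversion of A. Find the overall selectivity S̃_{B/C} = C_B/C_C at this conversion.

C_A = C_{A0}(1−X) = 0.2414 mol/L.
Along a PFR/batch, dC_C/dC_A = −r_C/(r_B+r_C) = −k₂/(k₂+k₁·C_A).
Integrating from C_{A0} to C_A: C_C = (0.404/1.08)·ln[(0.404+1.08·0.918)/(0.404+1.08·0.241)] = 0.3741·ln(1.395/0.6647) = 0.2774 mol/L.
Then C_B = (C_{A0}−C_A) − C_C = 0.6766 − 0.2774 = 0.3992 mol/L.
S̃_{B/C} = C_B/C_C = 0.3992/0.2774 = 1.44.

1.44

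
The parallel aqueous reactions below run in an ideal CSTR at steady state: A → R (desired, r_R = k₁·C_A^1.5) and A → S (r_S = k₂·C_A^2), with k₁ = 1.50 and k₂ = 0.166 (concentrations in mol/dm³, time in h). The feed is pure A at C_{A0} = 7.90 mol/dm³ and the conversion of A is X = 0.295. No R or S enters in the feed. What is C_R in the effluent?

1.85 mol/dm³

Exit C_A = C_{A0}(1−X) = 7.90×0.705 = 5.570 mol/dm³.
In a CSTR the entire volume is at exit conditions, so r_R = 1.50×5.570^1.5 = 19.72 and r_S = 0.166×5.570^2 = 5.149.
Fraction of consumed A going to R: r_R/(r_R+r_S) = 0.7929.
C_R = 0.7929·C_{A0}·X = 0.7929×7.90×0.295 = 1.85 mol/dm³.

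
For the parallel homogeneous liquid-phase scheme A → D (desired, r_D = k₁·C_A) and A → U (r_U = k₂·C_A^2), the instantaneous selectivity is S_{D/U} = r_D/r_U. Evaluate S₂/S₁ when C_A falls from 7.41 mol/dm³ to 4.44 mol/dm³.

1.67

S_{D/U} = (k₁/k₂)·C_A⁻¹, so S₂/S₁ = (C_{A,2}/C_{A,1})⁻¹.
= 7.41/4.44 = 1.67.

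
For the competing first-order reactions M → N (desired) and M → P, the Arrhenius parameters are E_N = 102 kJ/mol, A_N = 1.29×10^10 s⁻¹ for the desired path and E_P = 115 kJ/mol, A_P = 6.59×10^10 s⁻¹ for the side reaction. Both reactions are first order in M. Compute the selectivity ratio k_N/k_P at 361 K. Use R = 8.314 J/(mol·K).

14.9

k_N/k_P = (A_N/A_P)·exp[−(E_N−E_P)/(RT)] = (A_N/A_P)·exp[(E_P−E_N)/(RT)].
(E_P−E_N)/(RT) = (115−102)×10³/(8.314×361) = 13000/3001 = 4.331.
k_N/k_P = (1.29×10^10/6.59×10^10)·exp(4.331) = 0.1958 × 76.05 = 14.9.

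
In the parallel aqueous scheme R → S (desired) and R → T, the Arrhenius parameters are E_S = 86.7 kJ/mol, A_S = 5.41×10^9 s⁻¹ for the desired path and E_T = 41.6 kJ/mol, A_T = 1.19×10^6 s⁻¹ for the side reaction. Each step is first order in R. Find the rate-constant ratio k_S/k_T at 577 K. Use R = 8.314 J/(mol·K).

0.376

Since both paths have the same order in R, the concentration cancels and S_{S/T} = k_S/k_T = (A_S/A_T)·exp[(E_T−E_S)/(RT)].
(E_T−E_S)/(RT) = (41.6−86.7)×10³/(8.314×577) = -45100/4797 = -9.401.
k_S/k_T = (5.41×10^9/1.19×10^6)·exp(-9.401) = 4546 × 8.261×10^-5 = 0.376.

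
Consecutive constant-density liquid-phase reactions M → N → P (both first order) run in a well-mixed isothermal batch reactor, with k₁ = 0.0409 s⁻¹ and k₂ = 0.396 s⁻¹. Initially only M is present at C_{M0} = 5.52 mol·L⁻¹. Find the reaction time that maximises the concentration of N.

For first-order series the maximum of C_N occurs at t_opt = ln(k₂/k₁)/(k₂−k₁).
= ln(0.396/0.0409)/(0.396−0.0409) = ln(9.682)/0.3551 = 2.270/0.3551 = 6.39 s.

6.39 s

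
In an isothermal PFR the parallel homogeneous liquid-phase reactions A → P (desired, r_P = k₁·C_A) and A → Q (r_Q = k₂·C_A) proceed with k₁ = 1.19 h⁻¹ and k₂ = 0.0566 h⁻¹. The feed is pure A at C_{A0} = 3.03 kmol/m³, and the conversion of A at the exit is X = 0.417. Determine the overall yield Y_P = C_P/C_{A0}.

C_A = C_{A0}(1−X) = 1.766 kmol/m³.
Both paths are first order in A, so the instantaneous fraction to P is constant: dC_P/d(−C_A) = k₁/(k₁+k₂) = 0.9546.
C_P = 0.9546·(C_{A0}−C_A) = 0.9546×1.264 = 1.21 kmol/m³.
Y_P = C_P/C_{A0} = 1.206/3.03 = 0.398.

0.398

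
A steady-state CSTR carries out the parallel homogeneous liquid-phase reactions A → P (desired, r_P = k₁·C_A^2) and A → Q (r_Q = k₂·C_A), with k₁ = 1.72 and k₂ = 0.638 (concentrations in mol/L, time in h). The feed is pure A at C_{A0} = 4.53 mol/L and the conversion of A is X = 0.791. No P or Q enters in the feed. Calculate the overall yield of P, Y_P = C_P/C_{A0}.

0.568

Exit C_A = C_{A0}(1−X) = 4.53×0.209 = 0.9468 mol/L.
A CSTR operates uniformly at the exit composition, giving r_P = 1.542 and r_Q = 0.6040 (each k·C_A^n at C_A = 0.9468).
Fraction of consumed A going to P: r_P/(r_P+r_Q) = 0.7185.
C_P = 0.7185·C_{A0}·X = 0.7185×4.53×0.791 = 2.57 mol/L; Y_P = C_P/C_{A0} = 0.568.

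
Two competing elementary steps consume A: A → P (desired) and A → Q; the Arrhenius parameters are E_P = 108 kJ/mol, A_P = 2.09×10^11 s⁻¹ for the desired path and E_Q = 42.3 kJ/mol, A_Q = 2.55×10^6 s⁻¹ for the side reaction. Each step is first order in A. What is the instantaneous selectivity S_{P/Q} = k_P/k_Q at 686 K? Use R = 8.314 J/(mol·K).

Since both paths have the same order in A, the concentration cancels and S_{P/Q} = k_P/k_Q = (A_P/A_Q)·exp[(E_Q−E_P)/(RT)].
(E_Q−E_P)/(RT) = (42.3−108)×10³/(8.314×686) = -65700/5703 = -11.52.
k_P/k_Q = (2.09×10^11/2.55×10^6)·exp(-11.52) = 81961 × 9.935×10^-6 = 0.814.

0.814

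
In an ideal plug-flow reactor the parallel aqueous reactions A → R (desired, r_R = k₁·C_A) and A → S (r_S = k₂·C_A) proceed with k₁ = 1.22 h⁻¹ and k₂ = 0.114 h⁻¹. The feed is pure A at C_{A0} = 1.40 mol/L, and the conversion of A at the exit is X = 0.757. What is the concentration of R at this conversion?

0.969 mol/L

C_A = C_{A0}(1−X) = 0.3402 mol/L.
Both paths are first order in A, so the instantaneous fraction to R is constant: dC_R/d(−C_A) = k₁/(k₁+k₂) = 0.9145.
C_R = 0.9145·(C_{A0}−C_A) = 0.9145×1.060 = 0.969 mol/L.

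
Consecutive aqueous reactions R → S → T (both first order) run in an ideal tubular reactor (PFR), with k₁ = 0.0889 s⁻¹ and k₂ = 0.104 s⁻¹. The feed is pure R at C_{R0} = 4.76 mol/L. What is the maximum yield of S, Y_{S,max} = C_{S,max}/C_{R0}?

0.339

At the optimum, C_{S,max}/C_{R0} = (k₁/k₂)^[k₂/(k₂−k₁)].
= (0.0889/0.104)^(0.104/(0.104−0.0889)) = (0.8548)^(6.887) = 0.3394.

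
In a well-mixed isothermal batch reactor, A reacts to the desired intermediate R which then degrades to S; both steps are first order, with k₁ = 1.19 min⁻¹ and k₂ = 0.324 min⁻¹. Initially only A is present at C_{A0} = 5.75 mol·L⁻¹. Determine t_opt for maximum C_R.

Setting dC_R/dt = 0 gives t_opt = ln(k₂/k₁)/(k₂−k₁).
= ln(0.324/1.19)/(0.324−1.19) = ln(0.2723)/-0.8660 = -1.301/-0.8660 = 1.50 min.

1.50 min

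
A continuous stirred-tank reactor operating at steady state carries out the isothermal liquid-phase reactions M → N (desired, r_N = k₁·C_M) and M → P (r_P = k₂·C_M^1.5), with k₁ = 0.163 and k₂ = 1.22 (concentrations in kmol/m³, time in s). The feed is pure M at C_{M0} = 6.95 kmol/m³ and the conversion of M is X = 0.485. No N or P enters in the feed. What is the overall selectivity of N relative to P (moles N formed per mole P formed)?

Exit C_M = C_{M0}(1−X) = 6.95×0.515 = 3.579 kmol/m³.
A CSTR operates uniformly at the exit composition, giving r_N = 0.5834 and r_P = 8.261 (each k·C_M^n at C_M = 3.579).
Overall selectivity = C_N/C_P = r_Nτ/(r_Pτ) = r_N/r_P = 0.0706.

0.0706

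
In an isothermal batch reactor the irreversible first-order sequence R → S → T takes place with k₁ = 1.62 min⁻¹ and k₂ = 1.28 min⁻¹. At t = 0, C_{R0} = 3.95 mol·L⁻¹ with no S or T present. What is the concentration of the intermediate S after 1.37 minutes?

1.21 mol·L⁻¹

Solving the coupled first-order balances gives C_S(t) = [k₁/(k₂−k₁)]·C_{R0}·(e^(−k₁t) − e^(−k₂t)).
e^(−k₁t) = e^(−1.62×1.37) = e^(−2.219) = 0.1087; e^(−k₂t) = e^(−1.754) = 0.1731.
C_S = 1.62×3.95/(1.28−1.62) × (0.1087−0.1731) = (-18.82)×(-0.06448) = 1.213 mol·L⁻¹.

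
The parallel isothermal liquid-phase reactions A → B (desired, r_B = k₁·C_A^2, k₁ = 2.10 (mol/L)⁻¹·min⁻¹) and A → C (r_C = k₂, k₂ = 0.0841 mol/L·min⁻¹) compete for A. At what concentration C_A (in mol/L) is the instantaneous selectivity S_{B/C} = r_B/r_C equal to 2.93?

0.343 mol/L

S_{B/C} = (k₁/k₂)·C_A^2 ⇒ C_A = (S·k₂/k₁)^(0.5).
= (2.93×0.0841/2.10)^(0.5) = (0.1173)^(0.5) = 0.343 mol/L.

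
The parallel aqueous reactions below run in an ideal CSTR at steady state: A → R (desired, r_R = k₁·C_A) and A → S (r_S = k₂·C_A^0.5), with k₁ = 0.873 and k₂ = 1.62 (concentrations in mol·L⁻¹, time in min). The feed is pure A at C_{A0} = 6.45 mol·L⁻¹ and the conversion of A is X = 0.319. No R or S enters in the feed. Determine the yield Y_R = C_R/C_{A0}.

0.169

Exit C_A = C_{A0}(1−X) = 6.45×0.681 = 4.392 mol·L⁻¹.
In a CSTR the entire volume is at exit conditions, so r_R = 0.873×4.392 = 3.835 and r_S = 1.62×4.392^0.5 = 3.395.
Fraction of consumed A going to R: r_R/(r_R+r_S) = 0.5304.
C_R = 0.5304·C_{A0}·X = 0.5304×6.45×0.319 = 1.09 mol·L⁻¹; Y_R = C_R/C_{A0} = 0.169.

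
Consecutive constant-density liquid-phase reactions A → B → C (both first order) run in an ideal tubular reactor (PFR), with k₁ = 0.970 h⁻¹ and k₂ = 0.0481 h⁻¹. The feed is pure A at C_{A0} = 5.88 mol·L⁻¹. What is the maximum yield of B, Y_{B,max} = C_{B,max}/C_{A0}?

0.855

At the optimum, C_{B,max}/C_{A0} = (k₁/k₂)^[k₂/(k₂−k₁)].
= (0.970/0.0481)^(0.0481/(0.0481−0.970)) = (20.17)^(-0.05217) = 0.8549.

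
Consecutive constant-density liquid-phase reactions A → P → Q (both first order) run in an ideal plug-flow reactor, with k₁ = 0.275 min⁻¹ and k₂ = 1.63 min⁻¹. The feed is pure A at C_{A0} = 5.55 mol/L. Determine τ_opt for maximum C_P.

The intermediate peaks when r₁ = r₂, i.e. k₁e^(−k₁τ) = k₂e^(−k₂τ), giving τ_opt = ln(k₂/k₁)/(k₂−k₁).
= ln(1.63/0.275)/(1.63−0.275) = ln(5.927)/1.355 = 1.780/1.355 = 1.31 min.

1.31 min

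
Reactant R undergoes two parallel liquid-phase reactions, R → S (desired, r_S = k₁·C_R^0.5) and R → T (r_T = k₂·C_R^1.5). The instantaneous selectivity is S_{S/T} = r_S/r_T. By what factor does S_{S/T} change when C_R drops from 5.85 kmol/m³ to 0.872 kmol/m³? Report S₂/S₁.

S_{S/T} = (k₁/k₂)·C_R⁻¹, so S₂/S₁ = (C_{R,2}/C_{R,1})⁻¹.
= 5.85/0.872 = 6.71.
Selectivity toward S rises as C_R falls — low-concentration operation is favoured.

6.71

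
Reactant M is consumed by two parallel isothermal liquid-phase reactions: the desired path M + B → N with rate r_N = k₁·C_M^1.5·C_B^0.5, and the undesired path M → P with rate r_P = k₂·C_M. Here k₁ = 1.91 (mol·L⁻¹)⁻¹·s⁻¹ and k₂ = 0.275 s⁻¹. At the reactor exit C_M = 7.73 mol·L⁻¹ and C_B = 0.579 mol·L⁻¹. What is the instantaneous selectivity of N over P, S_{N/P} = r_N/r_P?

14.7

S_{N/P} = r_N/r_P = (k₁·C_M^1.5·C_B^0.5)/(k₂·C_M) = (k₁/k₂)·C_M^0.5·C_B^0.5.
= (1.91×7.730^1.5×0.5790^0.5) / (0.275×7.730) = 31.24/2.126 = 14.7.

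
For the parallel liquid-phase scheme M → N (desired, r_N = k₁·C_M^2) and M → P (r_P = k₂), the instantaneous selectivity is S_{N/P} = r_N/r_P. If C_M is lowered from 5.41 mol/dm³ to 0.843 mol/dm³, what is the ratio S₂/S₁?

S_{N/P} = (k₁/k₂)·C_M^2, so S₂/S₁ = (C_{M,2}/C_{M,1})^2.
= (0.843/5.41)^2 = (0.1558)^2 = 0.0243.

0.0243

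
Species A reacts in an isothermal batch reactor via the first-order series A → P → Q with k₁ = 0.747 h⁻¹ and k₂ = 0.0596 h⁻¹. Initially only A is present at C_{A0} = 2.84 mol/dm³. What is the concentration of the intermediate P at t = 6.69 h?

For first-order series with pure A initially, C_P(t) = k₁C_{A0}/(k₂−k₁)·(e^(−k₁t) − e^(−k₂t)).
e^(−k₁t) = e^(−0.747×6.69) = e^(−4.997) = 0.006755; e^(−k₂t) = e^(−0.3987) = 0.6712.
C_P = 0.747×2.84/(0.0596−0.747) × (0.006755−0.6712) = (-3.086)×(-0.6644) = 2.051 mol/dm³.

2.05 mol/dm³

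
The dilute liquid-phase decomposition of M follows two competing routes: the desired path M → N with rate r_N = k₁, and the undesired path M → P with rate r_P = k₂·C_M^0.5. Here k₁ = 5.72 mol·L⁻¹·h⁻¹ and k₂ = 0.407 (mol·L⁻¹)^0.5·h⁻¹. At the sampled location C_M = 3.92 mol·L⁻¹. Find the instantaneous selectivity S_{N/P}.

7.10

S_{N/P} = r_N/r_P = (k₁)/(k₂·C_M^0.5) = (k₁/k₂)·C_M^-0.5.
= (5.72) / (0.407×3.920^0.5) = 5.720/0.8058 = 7.10.
The undesired path is higher order in M, so low C_M (CSTR or dilute feed) favours N.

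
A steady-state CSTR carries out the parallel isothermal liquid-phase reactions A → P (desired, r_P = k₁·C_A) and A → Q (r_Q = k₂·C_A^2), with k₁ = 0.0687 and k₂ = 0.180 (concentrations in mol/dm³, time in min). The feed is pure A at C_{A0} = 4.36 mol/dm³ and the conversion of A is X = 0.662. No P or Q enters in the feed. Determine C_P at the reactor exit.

Exit C_A = C_{A0}(1−X) = 4.36×0.338 = 1.474 mol/dm³.
A CSTR operates uniformly at the exit composition, giving r_P = 0.1012 and r_Q = 0.3909 (each k·C_A^n at C_A = 1.474).
Fraction of consumed A going to P: r_P/(r_P+r_Q) = 0.2057.
C_P = 0.2057·C_{A0}·X = 0.2057×4.36×0.662 = 0.594 mol/dm³.

0.594 mol/dm³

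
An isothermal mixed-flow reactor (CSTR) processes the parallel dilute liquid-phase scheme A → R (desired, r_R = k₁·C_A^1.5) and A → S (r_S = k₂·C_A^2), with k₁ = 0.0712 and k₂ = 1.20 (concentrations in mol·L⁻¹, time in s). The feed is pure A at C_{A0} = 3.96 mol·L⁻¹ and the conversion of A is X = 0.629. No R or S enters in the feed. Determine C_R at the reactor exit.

Exit C_A = C_{A0}(1−X) = 3.96×0.371 = 1.469 mol·L⁻¹.
In a CSTR the entire volume is at exit conditions, so r_R = 0.0712×1.469^1.5 = 0.1268 and r_S = 1.20×1.469^2 = 2.590.
Fraction of consumed A going to R: r_R/(r_R+r_S) = 0.04667.
C_R = 0.04667·C_{A0}·X = 0.04667×3.96×0.629 = 0.116 mol·L⁻¹.

0.116 mol·L⁻¹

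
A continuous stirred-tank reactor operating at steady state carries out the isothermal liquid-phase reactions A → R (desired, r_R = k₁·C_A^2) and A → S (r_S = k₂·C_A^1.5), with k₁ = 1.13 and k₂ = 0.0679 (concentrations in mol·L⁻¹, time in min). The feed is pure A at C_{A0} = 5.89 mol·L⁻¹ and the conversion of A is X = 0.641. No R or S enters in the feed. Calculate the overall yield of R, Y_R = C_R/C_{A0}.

Exit C_A = C_{A0}(1−X) = 5.89×0.359 = 2.115 mol·L⁻¹.
Rates in a CSTR are evaluated at the outlet concentration: r_R = 1.13×2.115^2 = 5.052, r_S = 0.0679×2.115^1.5 = 0.2088.
Fraction of consumed A going to R: r_R/(r_R+r_S) = 0.9603.
C_R = 0.9603·C_{A0}·X = 0.9603×5.89×0.641 = 3.63 mol·L⁻¹; Y_R = C_R/C_{A0} = 0.616.

0.616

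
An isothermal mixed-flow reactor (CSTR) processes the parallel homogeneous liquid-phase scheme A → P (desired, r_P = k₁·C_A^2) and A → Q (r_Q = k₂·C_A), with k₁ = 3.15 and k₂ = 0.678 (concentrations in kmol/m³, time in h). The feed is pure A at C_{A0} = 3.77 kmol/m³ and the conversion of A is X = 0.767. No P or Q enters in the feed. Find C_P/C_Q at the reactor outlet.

Exit C_A = C_{A0}(1−X) = 3.77×0.233 = 0.8784 kmol/m³.
In a CSTR the entire volume is at exit conditions, so r_P = 3.15×0.8784^2 = 2.431 and r_Q = 0.678×0.8784 = 0.5956.
Overall selectivity = C_P/C_Q = r_Pτ/(r_Qτ) = r_P/r_Q = 4.08.

4.08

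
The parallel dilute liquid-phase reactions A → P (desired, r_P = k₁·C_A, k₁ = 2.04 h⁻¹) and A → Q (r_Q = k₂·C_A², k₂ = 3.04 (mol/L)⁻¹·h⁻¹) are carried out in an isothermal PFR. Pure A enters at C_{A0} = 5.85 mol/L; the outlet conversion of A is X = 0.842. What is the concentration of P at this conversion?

0.945 mol/L

C_A = C_{A0}(1−X) = 0.9243 mol/L.
Along a PFR/batch, dC_P/dC_A = −r_P/(r_P+r_Q) = −k₁/(k₁+k₂·C_A).
Integrating from C_{A0} to C_A: C_P = (2.04/3.04)·ln[(2.04+3.04·5.85)/(2.04+3.04·0.924)] = 0.6711·ln(19.82/4.850) = 0.9448 mol/L.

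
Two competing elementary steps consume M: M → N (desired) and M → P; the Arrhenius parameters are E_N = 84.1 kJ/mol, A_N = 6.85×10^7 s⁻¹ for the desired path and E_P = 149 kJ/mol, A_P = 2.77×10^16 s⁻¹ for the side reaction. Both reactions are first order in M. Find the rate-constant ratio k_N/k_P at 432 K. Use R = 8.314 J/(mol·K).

Since both paths have the same order in M, the concentration cancels and S_{N/P} = k_N/k_P = (A_N/A_P)·exp[(E_P−E_N)/(RT)].
(E_P−E_N)/(RT) = (149−84.1)×10³/(8.314×432) = 64900/3592 = 18.07.
k_N/k_P = (6.85×10^7/2.77×10^16)·exp(18.07) = 2.473×10^-9 × 7.040×10^7 = 0.174.

0.174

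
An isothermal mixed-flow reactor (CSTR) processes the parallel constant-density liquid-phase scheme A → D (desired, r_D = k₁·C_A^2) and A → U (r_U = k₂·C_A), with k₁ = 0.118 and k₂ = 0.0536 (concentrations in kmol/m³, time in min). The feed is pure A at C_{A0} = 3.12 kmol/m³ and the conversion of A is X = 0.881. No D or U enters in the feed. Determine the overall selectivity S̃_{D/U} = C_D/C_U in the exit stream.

Exit C_A = C_{A0}(1−X) = 3.12×0.119 = 0.3713 kmol/m³.
In a CSTR the entire volume is at exit conditions, so r_D = 0.118×0.3713^2 = 0.01627 and r_U = 0.0536×0.3713 = 0.01990.
Overall selectivity = C_D/C_U = r_Dτ/(r_Uτ) = r_D/r_U = 0.817.

0.817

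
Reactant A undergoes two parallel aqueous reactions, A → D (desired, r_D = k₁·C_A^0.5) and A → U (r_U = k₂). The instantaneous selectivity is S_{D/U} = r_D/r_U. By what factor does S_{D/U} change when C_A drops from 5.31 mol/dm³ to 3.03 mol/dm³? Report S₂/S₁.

0.755

S_{D/U} = (k₁/k₂)·C_A^0.5, so S₂/S₁ = (C_{A,2}/C_{A,1})^0.5.
= (3.03/5.31)^0.5 = (0.5706)^0.5 = 0.755.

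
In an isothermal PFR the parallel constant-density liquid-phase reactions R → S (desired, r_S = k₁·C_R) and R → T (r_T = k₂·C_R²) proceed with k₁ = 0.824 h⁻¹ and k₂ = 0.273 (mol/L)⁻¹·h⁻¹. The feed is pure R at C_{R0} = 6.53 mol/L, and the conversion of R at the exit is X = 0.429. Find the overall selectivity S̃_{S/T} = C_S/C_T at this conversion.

0.598

C_R = C_{R0}(1−X) = 3.729 mol/L.
Along a PFR/batch, dC_S/dC_R = −r_S/(r_S+r_T) = −k₁/(k₁+k₂·C_R).
Integrating from C_{R0} to C_R: C_S = (0.824/0.273)·ln[(0.824+0.273·6.53)/(0.824+0.273·3.73)] = 3.018·ln(2.607/1.842) = 1.048 mol/L.
C_T = (C_{R0}−C_R)−C_S = 1.753 mol/L; S̃_{S/T} = 1.048/1.753 = 0.598.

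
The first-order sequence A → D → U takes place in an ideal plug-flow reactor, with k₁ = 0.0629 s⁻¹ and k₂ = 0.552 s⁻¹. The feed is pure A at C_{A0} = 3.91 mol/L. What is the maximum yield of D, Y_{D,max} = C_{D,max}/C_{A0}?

0.0862

For a first-order series the maximum intermediate yield is C_{D,max}/C_{A0} = (k₁/k₂)^[k₂/(k₂−k₁)].
= (0.0629/0.552)^(0.552/(0.552−0.0629)) = (0.1139)^(1.129) = 0.08618.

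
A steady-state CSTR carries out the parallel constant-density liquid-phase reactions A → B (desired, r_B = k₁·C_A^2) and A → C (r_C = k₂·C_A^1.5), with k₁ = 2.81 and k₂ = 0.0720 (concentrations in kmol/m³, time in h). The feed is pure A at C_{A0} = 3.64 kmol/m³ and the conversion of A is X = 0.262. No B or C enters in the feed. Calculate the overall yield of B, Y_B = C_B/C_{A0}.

Exit C_A = C_{A0}(1−X) = 3.64×0.738 = 2.686 kmol/m³.
Rates in a CSTR are evaluated at the outlet concentration: r_B = 2.81×2.686^2 = 20.28, r_C = 0.0720×2.686^1.5 = 0.3170.
Fraction of consumed A going to B: r_B/(r_B+r_C) = 0.9846.
C_B = 0.9846·C_{A0}·X = 0.9846×3.64×0.262 = 0.939 kmol/m³; Y_B = C_B/C_{A0} = 0.258.

0.258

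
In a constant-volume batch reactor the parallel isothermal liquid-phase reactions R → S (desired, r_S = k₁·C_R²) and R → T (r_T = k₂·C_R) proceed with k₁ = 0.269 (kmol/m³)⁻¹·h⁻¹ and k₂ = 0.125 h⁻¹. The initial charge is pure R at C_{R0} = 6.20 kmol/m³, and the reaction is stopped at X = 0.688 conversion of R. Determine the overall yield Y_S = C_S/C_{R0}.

0.611

C_R = C_{R0}(1−X) = 1.934 kmol/m³.
Along a PFR/batch, dC_T/dC_R = −r_T/(r_S+r_T) = −k₂/(k₂+k₁·C_R).
Integrating from C_{R0} to C_R: C_T = (0.125/0.269)·ln[(0.125+0.269·6.20)/(0.125+0.269·1.93)] = 0.4647·ln(1.793/0.6454) = 0.4748 kmol/m³.
Then C_S = (C_{R0}−C_R) − C_T = 4.266 − 0.4748 = 3.791 kmol/m³.
Y_S = C_S/C_{R0} = 3.791/6.20 = 0.611.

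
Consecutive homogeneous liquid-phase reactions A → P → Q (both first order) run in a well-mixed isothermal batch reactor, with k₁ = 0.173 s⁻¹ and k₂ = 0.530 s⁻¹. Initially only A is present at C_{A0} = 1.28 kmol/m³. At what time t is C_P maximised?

The intermediate peaks when r₁ = r₂, i.e. k₁e^(−k₁t) = k₂e^(−k₂t), giving t_opt = ln(k₂/k₁)/(k₂−k₁).
= ln(0.530/0.173)/(0.530−0.173) = ln(3.064)/0.3570 = 1.120/0.3570 = 3.14 s.

3.14 s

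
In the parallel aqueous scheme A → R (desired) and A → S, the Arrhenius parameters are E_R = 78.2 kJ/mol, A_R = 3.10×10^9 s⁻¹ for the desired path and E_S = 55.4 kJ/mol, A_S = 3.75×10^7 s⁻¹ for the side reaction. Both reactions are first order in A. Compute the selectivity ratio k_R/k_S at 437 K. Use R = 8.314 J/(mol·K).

With equal orders, S_{R/S} = k_R/k_S = (A_R/A_S)·exp[(E_S−E_R)/(RT)].
(E_S−E_R)/(RT) = (55.4−78.2)×10³/(8.314×437) = -22800/3633 = -6.275.
k_R/k_S = (3.10×10^9/3.75×10^7)·exp(-6.275) = 82.67 × 0.001882 = 0.156.

0.156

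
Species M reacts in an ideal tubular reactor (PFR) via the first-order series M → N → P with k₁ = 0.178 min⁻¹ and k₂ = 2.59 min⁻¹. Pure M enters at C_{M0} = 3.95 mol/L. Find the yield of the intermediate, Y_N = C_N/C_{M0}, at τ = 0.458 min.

0.0455

For first-order series with pure M initially, C_N(τ) = k₁C_{M0}/(k₂−k₁)·(e^(−k₁τ) − e^(−k₂τ)).
e^(−k₁τ) = e^(−0.178×0.458) = e^(−0.08152) = 0.9217; e^(−k₂τ) = e^(−1.186) = 0.3054.
C_N = 0.178×3.95/(2.59−0.178) × (0.9217−0.3054) = 0.2915×0.6163 = 0.1797 mol/L.
Y_N = C_N/C_{M0} = 0.1797/3.95 = 0.0455.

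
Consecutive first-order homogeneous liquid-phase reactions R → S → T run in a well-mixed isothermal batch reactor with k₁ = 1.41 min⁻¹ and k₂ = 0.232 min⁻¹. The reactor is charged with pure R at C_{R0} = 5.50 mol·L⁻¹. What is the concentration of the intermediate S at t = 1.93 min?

3.77 mol·L⁻¹

Solving the coupled first-order balances gives C_S(t) = [k₁/(k₂−k₁)]·C_{R0}·(e^(−k₁t) − e^(−k₂t)).
e^(−k₁t) = e^(−1.41×1.93) = e^(−2.721) = 0.06579; e^(−k₂t) = e^(−0.4478) = 0.6391.
C_S = 1.41×5.50/(0.232−1.41) × (0.06579−0.6391) = (-6.583)×(-0.5733) = 3.774 mol·L⁻¹.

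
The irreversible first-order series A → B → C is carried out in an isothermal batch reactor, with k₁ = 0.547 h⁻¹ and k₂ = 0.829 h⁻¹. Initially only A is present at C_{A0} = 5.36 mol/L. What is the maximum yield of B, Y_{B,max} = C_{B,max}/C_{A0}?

Evaluating C_B at t_opt = ln(k₂/k₁)/(k₂−k₁) gives C_{B,max}/C_{A0} = (k₁/k₂)^[k₂/(k₂−k₁)].
= (0.547/0.829)^(0.829/(0.829−0.547)) = (0.6598)^(2.940) = 0.2946.

0.295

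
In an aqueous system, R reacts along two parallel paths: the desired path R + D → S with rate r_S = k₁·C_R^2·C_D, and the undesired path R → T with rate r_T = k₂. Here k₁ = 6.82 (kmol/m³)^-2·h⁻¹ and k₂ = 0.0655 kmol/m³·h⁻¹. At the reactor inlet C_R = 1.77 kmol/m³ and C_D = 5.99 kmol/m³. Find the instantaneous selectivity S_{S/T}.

1954

S_{S/T} = r_S/r_T = (k₁·C_R^2·C_D)/(k₂) = (k₁/k₂)·C_R^2·C_D.
= (6.82×1.770^2×5.990) / (0.0655) = 128.0/0.06550 = 1954.
Since the desired path is higher order in R, keeping C_R high (PFR or concentrated feed) favours S.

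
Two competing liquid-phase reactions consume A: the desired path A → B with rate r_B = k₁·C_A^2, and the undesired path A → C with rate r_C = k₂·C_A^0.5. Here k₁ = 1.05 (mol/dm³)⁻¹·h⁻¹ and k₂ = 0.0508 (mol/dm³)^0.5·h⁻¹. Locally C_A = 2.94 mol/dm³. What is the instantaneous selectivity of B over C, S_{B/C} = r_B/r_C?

S_{B/C} = r_B/r_C = (k₁·C_A^2)/(k₂·C_A^0.5) = (k₁/k₂)·C_A^1.5.
= (1.05×2.940^2) / (0.0508×2.940^0.5) = 9.076/0.08710 = 104.
Since the desired path is higher order in A, keeping C_A high (PFR or concentrated feed) favours B.

104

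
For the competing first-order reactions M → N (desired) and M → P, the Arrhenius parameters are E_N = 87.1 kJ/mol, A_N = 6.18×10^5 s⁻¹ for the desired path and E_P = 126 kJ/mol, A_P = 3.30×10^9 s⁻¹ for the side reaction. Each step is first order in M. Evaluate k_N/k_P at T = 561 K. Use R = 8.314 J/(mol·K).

0.784

With equal orders, S_{N/P} = k_N/k_P = (A_N/A_P)·exp[(E_P−E_N)/(RT)].
(E_P−E_N)/(RT) = (126−87.1)×10³/(8.314×561) = 38900/4664 = 8.340.
k_N/k_P = (6.18×10^5/3.30×10^9)·exp(8.340) = 1.873×10^-4 × 4189 = 0.784.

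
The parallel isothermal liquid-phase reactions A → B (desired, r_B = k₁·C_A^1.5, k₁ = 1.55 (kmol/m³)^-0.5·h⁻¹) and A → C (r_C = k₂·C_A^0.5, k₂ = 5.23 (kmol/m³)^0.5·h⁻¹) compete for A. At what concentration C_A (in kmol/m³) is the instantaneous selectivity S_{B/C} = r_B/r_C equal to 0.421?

S_{B/C} = (k₁/k₂)·C_A ⇒ C_A = S·k₂/k₁.
= 0.421×5.23/1.55 = 1.42 kmol/m³.

1.42 kmol/m³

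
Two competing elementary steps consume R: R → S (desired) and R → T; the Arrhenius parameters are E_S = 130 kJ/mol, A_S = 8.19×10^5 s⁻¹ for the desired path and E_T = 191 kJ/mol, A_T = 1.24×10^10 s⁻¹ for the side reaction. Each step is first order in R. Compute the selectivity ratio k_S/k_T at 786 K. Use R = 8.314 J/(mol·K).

0.748

Since both paths have the same order in R, the concentration cancels and S_{S/T} = k_S/k_T = (A_S/A_T)·exp[(E_T−E_S)/(RT)].
(E_T−E_S)/(RT) = (191−130)×10³/(8.314×786) = 61000/6535 = 9.335.
k_S/k_T = (8.19×10^5/1.24×10^10)·exp(9.335) = 6.605×10^-5 × 11323 = 0.748.
Since E_S < E_T, lowering the temperature improves selectivity toward S.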